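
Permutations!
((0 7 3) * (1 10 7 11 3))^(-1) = (0 3 11)(1 7 10) = [3, 7, 2, 11, 4, 5, 6, 10, 8, 9, 1, 0]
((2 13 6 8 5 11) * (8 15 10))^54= (2 5 10 6)(8 15 13 11)= [0, 1, 5, 3, 4, 10, 2, 7, 15, 9, 6, 8, 12, 11, 14, 13]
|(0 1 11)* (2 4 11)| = |(0 1 2 4 11)| = 5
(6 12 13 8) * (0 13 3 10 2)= (0 13 8 6 12 3 10 2)= [13, 1, 0, 10, 4, 5, 12, 7, 6, 9, 2, 11, 3, 8]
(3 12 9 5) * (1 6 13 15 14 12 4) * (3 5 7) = [0, 6, 2, 4, 1, 5, 13, 3, 8, 7, 10, 11, 9, 15, 12, 14] = (1 6 13 15 14 12 9 7 3 4)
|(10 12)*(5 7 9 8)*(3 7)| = 10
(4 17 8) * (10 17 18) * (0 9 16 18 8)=[9, 1, 2, 3, 8, 5, 6, 7, 4, 16, 17, 11, 12, 13, 14, 15, 18, 0, 10]=(0 9 16 18 10 17)(4 8)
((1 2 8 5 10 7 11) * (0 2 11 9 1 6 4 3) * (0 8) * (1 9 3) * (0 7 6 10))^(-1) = [5, 4, 0, 7, 6, 8, 10, 2, 3, 9, 11, 1] = (0 5 8 3 7 2)(1 4 6 10 11)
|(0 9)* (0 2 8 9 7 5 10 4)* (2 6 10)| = |(0 7 5 2 8 9 6 10 4)| = 9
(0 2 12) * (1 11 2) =(0 1 11 2 12) =[1, 11, 12, 3, 4, 5, 6, 7, 8, 9, 10, 2, 0]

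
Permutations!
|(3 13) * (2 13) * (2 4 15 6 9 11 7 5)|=10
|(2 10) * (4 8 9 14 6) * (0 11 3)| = |(0 11 3)(2 10)(4 8 9 14 6)| = 30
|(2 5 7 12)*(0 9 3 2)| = 7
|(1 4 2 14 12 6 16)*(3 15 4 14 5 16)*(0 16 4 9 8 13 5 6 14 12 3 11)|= |(0 16 1 12 14 3 15 9 8 13 5 4 2 6 11)|= 15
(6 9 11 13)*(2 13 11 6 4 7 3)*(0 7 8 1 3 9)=(0 7 9 6)(1 3 2 13 4 8)=[7, 3, 13, 2, 8, 5, 0, 9, 1, 6, 10, 11, 12, 4]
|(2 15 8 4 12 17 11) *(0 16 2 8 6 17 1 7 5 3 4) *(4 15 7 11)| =14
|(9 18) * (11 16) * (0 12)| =|(0 12)(9 18)(11 16)| =2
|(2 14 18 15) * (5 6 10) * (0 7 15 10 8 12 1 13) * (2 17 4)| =15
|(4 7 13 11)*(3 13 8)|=|(3 13 11 4 7 8)|=6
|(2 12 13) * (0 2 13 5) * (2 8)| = 5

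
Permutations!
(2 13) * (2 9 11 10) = (2 13 9 11 10) = [0, 1, 13, 3, 4, 5, 6, 7, 8, 11, 2, 10, 12, 9]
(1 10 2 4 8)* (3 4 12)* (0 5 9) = (0 5 9)(1 10 2 12 3 4 8) = [5, 10, 12, 4, 8, 9, 6, 7, 1, 0, 2, 11, 3]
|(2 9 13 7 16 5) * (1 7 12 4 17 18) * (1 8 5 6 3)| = |(1 7 16 6 3)(2 9 13 12 4 17 18 8 5)| = 45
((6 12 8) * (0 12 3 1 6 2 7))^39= (0 7 2 8 12)= [7, 1, 8, 3, 4, 5, 6, 2, 12, 9, 10, 11, 0]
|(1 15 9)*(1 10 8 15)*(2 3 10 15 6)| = |(2 3 10 8 6)(9 15)| = 10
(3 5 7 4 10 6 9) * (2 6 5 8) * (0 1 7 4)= (0 1 7)(2 6 9 3 8)(4 10 5)= [1, 7, 6, 8, 10, 4, 9, 0, 2, 3, 5]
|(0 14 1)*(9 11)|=|(0 14 1)(9 11)|=6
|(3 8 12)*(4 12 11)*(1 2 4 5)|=|(1 2 4 12 3 8 11 5)|=8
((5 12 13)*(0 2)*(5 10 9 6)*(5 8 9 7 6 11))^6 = [0, 1, 2, 3, 4, 8, 13, 12, 10, 7, 5, 6, 9, 11] = (5 8 10)(6 13 11)(7 12 9)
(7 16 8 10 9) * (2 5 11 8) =(2 5 11 8 10 9 7 16) =[0, 1, 5, 3, 4, 11, 6, 16, 10, 7, 9, 8, 12, 13, 14, 15, 2]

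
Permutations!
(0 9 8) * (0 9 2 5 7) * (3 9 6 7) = [2, 1, 5, 9, 4, 3, 7, 0, 6, 8] = (0 2 5 3 9 8 6 7)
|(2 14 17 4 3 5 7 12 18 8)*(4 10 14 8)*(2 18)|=|(2 8 18 4 3 5 7 12)(10 14 17)|=24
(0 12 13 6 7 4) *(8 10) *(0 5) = (0 12 13 6 7 4 5)(8 10) = [12, 1, 2, 3, 5, 0, 7, 4, 10, 9, 8, 11, 13, 6]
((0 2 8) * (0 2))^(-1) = (2 8) = [0, 1, 8, 3, 4, 5, 6, 7, 2]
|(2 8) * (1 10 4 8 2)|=|(1 10 4 8)|=4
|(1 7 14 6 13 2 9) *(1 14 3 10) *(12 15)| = 20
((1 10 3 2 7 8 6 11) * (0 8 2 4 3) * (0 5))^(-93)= (0 10 11 8 5 1 6)(2 7)(3 4)= [10, 6, 7, 4, 3, 1, 0, 2, 5, 9, 11, 8]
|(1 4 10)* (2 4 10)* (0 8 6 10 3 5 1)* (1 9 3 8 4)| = 21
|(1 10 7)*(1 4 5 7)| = 6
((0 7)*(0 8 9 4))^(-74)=(0 7 8 9 4)=[7, 1, 2, 3, 0, 5, 6, 8, 9, 4]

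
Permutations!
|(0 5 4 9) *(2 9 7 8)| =|(0 5 4 7 8 2 9)| =7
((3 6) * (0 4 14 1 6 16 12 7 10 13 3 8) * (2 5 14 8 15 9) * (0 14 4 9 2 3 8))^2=(0 3 12 10 8 1 15 5)(2 4 9 16 7 13 14 6)=[3, 15, 4, 12, 9, 0, 2, 13, 1, 16, 8, 11, 10, 14, 6, 5, 7]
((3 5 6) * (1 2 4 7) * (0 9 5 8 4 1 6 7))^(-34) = (0 8 6 5)(3 7 9 4) = [8, 1, 2, 7, 3, 0, 5, 9, 6, 4]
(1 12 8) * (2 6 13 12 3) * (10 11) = (1 3 2 6 13 12 8)(10 11) = [0, 3, 6, 2, 4, 5, 13, 7, 1, 9, 11, 10, 8, 12]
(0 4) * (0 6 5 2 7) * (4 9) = (0 9 4 6 5 2 7) = [9, 1, 7, 3, 6, 2, 5, 0, 8, 4]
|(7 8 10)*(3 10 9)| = |(3 10 7 8 9)| = 5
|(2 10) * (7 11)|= 2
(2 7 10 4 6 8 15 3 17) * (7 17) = (2 17)(3 7 10 4 6 8 15) = [0, 1, 17, 7, 6, 5, 8, 10, 15, 9, 4, 11, 12, 13, 14, 3, 16, 2]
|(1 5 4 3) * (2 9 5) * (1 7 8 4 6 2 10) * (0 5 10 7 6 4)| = 11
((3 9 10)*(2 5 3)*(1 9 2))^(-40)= (1 10 9)(2 3 5)= [0, 10, 3, 5, 4, 2, 6, 7, 8, 1, 9]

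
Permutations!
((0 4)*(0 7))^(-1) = (0 7 4) = [7, 1, 2, 3, 0, 5, 6, 4]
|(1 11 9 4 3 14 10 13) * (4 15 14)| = 14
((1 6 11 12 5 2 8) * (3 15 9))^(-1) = (1 8 2 5 12 11 6)(3 9 15) = [0, 8, 5, 9, 4, 12, 1, 7, 2, 15, 10, 6, 11, 13, 14, 3]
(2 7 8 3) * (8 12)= (2 7 12 8 3)= [0, 1, 7, 2, 4, 5, 6, 12, 3, 9, 10, 11, 8]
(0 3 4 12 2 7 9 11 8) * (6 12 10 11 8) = (0 3 4 10 11 6 12 2 7 9 8) = [3, 1, 7, 4, 10, 5, 12, 9, 0, 8, 11, 6, 2]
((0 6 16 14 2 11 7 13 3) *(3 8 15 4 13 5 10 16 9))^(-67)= (0 6 9 3)(2 5 14 7 16 11 10)(4 13 8 15)= [6, 1, 5, 0, 13, 14, 9, 16, 15, 3, 2, 10, 12, 8, 7, 4, 11]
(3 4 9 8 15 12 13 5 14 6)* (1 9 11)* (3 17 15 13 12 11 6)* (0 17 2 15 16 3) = [17, 9, 15, 4, 6, 14, 2, 7, 13, 8, 10, 1, 12, 5, 0, 11, 3, 16] = (0 17 16 3 4 6 2 15 11 1 9 8 13 5 14)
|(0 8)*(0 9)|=|(0 8 9)|=3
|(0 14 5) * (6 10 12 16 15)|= |(0 14 5)(6 10 12 16 15)|= 15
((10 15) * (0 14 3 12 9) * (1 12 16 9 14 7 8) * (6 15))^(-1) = (0 9 16 3 14 12 1 8 7)(6 10 15) = [9, 8, 2, 14, 4, 5, 10, 0, 7, 16, 15, 11, 1, 13, 12, 6, 3]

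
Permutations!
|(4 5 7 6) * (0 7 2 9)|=7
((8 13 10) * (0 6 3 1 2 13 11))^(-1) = [11, 3, 1, 6, 4, 5, 0, 7, 10, 9, 13, 8, 12, 2] = (0 11 8 10 13 2 1 3 6)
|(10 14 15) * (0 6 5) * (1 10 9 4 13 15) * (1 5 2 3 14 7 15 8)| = 24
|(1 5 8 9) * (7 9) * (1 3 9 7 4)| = |(1 5 8 4)(3 9)| = 4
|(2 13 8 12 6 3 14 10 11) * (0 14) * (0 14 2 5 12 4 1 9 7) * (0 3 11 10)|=20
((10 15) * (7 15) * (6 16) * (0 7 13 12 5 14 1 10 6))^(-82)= (0 6 7 16 15)(1 13 5)(10 12 14)= [6, 13, 2, 3, 4, 1, 7, 16, 8, 9, 12, 11, 14, 5, 10, 0, 15]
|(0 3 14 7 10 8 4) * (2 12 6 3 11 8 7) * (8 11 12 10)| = 10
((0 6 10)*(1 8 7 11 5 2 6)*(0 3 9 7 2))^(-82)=(0 3 1 9 8 7 2 11 6 5 10)=[3, 9, 11, 1, 4, 10, 5, 2, 7, 8, 0, 6]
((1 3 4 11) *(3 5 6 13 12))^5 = (1 3 6 11 12 5 4 13) = [0, 3, 2, 6, 13, 4, 11, 7, 8, 9, 10, 12, 5, 1]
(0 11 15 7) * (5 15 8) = (0 11 8 5 15 7) = [11, 1, 2, 3, 4, 15, 6, 0, 5, 9, 10, 8, 12, 13, 14, 7]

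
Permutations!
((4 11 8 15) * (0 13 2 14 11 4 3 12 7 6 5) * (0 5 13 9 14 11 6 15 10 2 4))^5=[4, 1, 11, 12, 13, 5, 14, 15, 10, 0, 2, 8, 7, 6, 9, 3]=(0 4 13 6 14 9)(2 11 8 10)(3 12 7 15)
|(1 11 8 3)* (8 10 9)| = |(1 11 10 9 8 3)| = 6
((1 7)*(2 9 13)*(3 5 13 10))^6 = (13) = [0, 1, 2, 3, 4, 5, 6, 7, 8, 9, 10, 11, 12, 13]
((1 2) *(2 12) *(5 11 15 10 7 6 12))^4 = (1 10 2 15 12 11 6 5 7) = [0, 10, 15, 3, 4, 7, 5, 1, 8, 9, 2, 6, 11, 13, 14, 12]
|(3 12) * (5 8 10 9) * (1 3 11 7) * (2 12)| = 12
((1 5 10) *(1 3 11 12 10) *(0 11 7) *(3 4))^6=[7, 1, 2, 4, 10, 5, 6, 3, 8, 9, 12, 0, 11]=(0 7 3 4 10 12 11)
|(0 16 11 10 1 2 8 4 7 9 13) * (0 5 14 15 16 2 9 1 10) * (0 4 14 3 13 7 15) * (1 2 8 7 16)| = |(0 8 14)(1 9 16 11 4 15)(2 7)(3 13 5)| = 6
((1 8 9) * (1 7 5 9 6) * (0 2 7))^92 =(0 7 9 2 5)(1 6 8) =[7, 6, 5, 3, 4, 0, 8, 9, 1, 2]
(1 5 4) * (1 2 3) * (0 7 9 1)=[7, 5, 3, 0, 2, 4, 6, 9, 8, 1]=(0 7 9 1 5 4 2 3)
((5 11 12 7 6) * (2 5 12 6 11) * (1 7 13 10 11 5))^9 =[0, 7, 1, 3, 4, 2, 11, 5, 8, 9, 13, 10, 6, 12] =(1 7 5 2)(6 11 10 13 12)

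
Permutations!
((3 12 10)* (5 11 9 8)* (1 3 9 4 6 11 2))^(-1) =(1 2 5 8 9 10 12 3)(4 11 6) =[0, 2, 5, 1, 11, 8, 4, 7, 9, 10, 12, 6, 3]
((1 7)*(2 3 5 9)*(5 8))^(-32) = (2 5 3 9 8) = [0, 1, 5, 9, 4, 3, 6, 7, 2, 8]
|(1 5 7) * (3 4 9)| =|(1 5 7)(3 4 9)| =3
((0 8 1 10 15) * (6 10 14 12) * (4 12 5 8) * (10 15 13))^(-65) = (15)(1 8 5 14)(10 13) = [0, 8, 2, 3, 4, 14, 6, 7, 5, 9, 13, 11, 12, 10, 1, 15]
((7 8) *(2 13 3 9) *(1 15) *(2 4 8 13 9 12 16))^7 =[0, 15, 12, 7, 2, 5, 6, 4, 9, 16, 10, 11, 13, 8, 14, 1, 3] =(1 15)(2 12 13 8 9 16 3 7 4)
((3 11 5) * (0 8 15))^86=(0 15 8)(3 5 11)=[15, 1, 2, 5, 4, 11, 6, 7, 0, 9, 10, 3, 12, 13, 14, 8]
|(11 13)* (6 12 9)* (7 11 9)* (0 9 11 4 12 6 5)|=6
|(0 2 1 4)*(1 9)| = |(0 2 9 1 4)| = 5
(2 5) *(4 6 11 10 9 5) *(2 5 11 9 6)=(2 4)(6 9 11 10)=[0, 1, 4, 3, 2, 5, 9, 7, 8, 11, 6, 10]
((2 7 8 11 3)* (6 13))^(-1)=(2 3 11 8 7)(6 13)=[0, 1, 3, 11, 4, 5, 13, 2, 7, 9, 10, 8, 12, 6]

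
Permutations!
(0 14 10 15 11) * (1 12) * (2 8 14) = (0 2 8 14 10 15 11)(1 12) = [2, 12, 8, 3, 4, 5, 6, 7, 14, 9, 15, 0, 1, 13, 10, 11]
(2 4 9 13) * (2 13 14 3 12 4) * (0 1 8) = (0 1 8)(3 12 4 9 14) = [1, 8, 2, 12, 9, 5, 6, 7, 0, 14, 10, 11, 4, 13, 3]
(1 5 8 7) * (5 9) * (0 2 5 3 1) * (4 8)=(0 2 5 4 8 7)(1 9 3)=[2, 9, 5, 1, 8, 4, 6, 0, 7, 3]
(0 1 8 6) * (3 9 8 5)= (0 1 5 3 9 8 6)= [1, 5, 2, 9, 4, 3, 0, 7, 6, 8]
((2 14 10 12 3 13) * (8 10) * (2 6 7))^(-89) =(2 14 8 10 12 3 13 6 7) =[0, 1, 14, 13, 4, 5, 7, 2, 10, 9, 12, 11, 3, 6, 8]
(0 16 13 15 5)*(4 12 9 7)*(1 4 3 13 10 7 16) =(0 1 4 12 9 16 10 7 3 13 15 5) =[1, 4, 2, 13, 12, 0, 6, 3, 8, 16, 7, 11, 9, 15, 14, 5, 10]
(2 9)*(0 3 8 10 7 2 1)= [3, 0, 9, 8, 4, 5, 6, 2, 10, 1, 7]= (0 3 8 10 7 2 9 1)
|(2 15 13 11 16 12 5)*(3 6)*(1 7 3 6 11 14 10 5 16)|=12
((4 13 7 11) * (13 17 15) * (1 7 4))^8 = (17)(1 11 7) = [0, 11, 2, 3, 4, 5, 6, 1, 8, 9, 10, 7, 12, 13, 14, 15, 16, 17]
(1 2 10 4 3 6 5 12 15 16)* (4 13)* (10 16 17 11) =(1 2 16)(3 6 5 12 15 17 11 10 13 4) =[0, 2, 16, 6, 3, 12, 5, 7, 8, 9, 13, 10, 15, 4, 14, 17, 1, 11]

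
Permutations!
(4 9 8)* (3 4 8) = [0, 1, 2, 4, 9, 5, 6, 7, 8, 3] = (3 4 9)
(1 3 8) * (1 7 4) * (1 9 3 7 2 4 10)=(1 7 10)(2 4 9 3 8)=[0, 7, 4, 8, 9, 5, 6, 10, 2, 3, 1]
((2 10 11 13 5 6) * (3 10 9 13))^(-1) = (2 6 5 13 9)(3 11 10) = [0, 1, 6, 11, 4, 13, 5, 7, 8, 2, 3, 10, 12, 9]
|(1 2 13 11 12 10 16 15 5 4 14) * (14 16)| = 28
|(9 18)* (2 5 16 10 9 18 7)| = |(18)(2 5 16 10 9 7)| = 6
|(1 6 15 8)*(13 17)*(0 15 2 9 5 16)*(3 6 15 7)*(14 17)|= 24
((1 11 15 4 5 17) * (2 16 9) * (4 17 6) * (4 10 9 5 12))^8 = (17)(2 5 10)(6 9 16) = [0, 1, 5, 3, 4, 10, 9, 7, 8, 16, 2, 11, 12, 13, 14, 15, 6, 17]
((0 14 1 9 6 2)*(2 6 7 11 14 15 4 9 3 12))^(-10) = (0 15 4 9 7 11 14 1 3 12 2) = [15, 3, 0, 12, 9, 5, 6, 11, 8, 7, 10, 14, 2, 13, 1, 4]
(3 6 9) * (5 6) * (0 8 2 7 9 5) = (0 8 2 7 9 3)(5 6) = [8, 1, 7, 0, 4, 6, 5, 9, 2, 3]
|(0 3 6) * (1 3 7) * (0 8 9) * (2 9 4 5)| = 10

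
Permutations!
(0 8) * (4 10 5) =(0 8)(4 10 5) =[8, 1, 2, 3, 10, 4, 6, 7, 0, 9, 5]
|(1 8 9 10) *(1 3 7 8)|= |(3 7 8 9 10)|= 5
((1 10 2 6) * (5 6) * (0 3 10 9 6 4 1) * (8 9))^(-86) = [5, 0, 8, 4, 6, 9, 2, 7, 3, 10, 1] = (0 5 9 10 1)(2 8 3 4 6)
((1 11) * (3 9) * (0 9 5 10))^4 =(11)(0 10 5 3 9) =[10, 1, 2, 9, 4, 3, 6, 7, 8, 0, 5, 11]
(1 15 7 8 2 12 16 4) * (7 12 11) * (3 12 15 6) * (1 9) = (1 6 3 12 16 4 9)(2 11 7 8) = [0, 6, 11, 12, 9, 5, 3, 8, 2, 1, 10, 7, 16, 13, 14, 15, 4]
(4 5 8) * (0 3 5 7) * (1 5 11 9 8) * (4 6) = (0 3 11 9 8 6 4 7)(1 5) = [3, 5, 2, 11, 7, 1, 4, 0, 6, 8, 10, 9]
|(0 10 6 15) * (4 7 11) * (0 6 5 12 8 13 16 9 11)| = |(0 10 5 12 8 13 16 9 11 4 7)(6 15)| = 22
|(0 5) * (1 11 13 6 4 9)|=|(0 5)(1 11 13 6 4 9)|=6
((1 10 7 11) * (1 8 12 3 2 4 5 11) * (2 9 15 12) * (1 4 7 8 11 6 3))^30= (1 5)(2 9)(3 8)(4 12)(6 10)(7 15)= [0, 5, 9, 8, 12, 1, 10, 15, 3, 2, 6, 11, 4, 13, 14, 7]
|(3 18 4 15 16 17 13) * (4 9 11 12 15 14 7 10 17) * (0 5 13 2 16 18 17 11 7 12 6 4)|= 70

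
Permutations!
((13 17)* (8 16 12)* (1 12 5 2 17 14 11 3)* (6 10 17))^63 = [0, 11, 16, 14, 4, 8, 5, 7, 1, 9, 2, 13, 3, 10, 17, 15, 12, 6] = (1 11 13 10 2 16 12 3 14 17 6 5 8)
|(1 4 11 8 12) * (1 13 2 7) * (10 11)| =9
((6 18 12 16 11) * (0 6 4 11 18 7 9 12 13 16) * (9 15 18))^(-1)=(0 12 9 16 13 18 15 7 6)(4 11)=[12, 1, 2, 3, 11, 5, 0, 6, 8, 16, 10, 4, 9, 18, 14, 7, 13, 17, 15]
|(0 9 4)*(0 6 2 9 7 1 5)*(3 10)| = |(0 7 1 5)(2 9 4 6)(3 10)| = 4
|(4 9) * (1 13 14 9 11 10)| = 7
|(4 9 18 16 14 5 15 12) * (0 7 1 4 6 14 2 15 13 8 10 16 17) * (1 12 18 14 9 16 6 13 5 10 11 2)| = 60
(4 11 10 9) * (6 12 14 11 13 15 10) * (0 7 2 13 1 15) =(0 7 2 13)(1 15 10 9 4)(6 12 14 11) =[7, 15, 13, 3, 1, 5, 12, 2, 8, 4, 9, 6, 14, 0, 11, 10]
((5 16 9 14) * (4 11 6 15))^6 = [0, 1, 2, 3, 6, 9, 4, 7, 8, 5, 10, 15, 12, 13, 16, 11, 14] = (4 6)(5 9)(11 15)(14 16)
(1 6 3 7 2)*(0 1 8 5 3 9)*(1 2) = (0 2 8 5 3 7 1 6 9) = [2, 6, 8, 7, 4, 3, 9, 1, 5, 0]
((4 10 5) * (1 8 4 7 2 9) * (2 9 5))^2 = (1 4 2 7)(5 9 8 10) = [0, 4, 7, 3, 2, 9, 6, 1, 10, 8, 5]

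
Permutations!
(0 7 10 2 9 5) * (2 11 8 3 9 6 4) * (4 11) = (0 7 10 4 2 6 11 8 3 9 5) = [7, 1, 6, 9, 2, 0, 11, 10, 3, 5, 4, 8]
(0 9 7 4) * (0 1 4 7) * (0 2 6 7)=(0 9 2 6 7)(1 4)=[9, 4, 6, 3, 1, 5, 7, 0, 8, 2]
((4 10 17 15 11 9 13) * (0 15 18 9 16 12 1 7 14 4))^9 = (0 10 12 13 4 16 9 14 11 18 7 15 17 1) = [10, 0, 2, 3, 16, 5, 6, 15, 8, 14, 12, 18, 13, 4, 11, 17, 9, 1, 7]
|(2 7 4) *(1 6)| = |(1 6)(2 7 4)| = 6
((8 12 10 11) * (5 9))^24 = (12) = [0, 1, 2, 3, 4, 5, 6, 7, 8, 9, 10, 11, 12]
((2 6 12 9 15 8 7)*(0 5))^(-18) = (2 9 7 12 8 6 15) = [0, 1, 9, 3, 4, 5, 15, 12, 6, 7, 10, 11, 8, 13, 14, 2]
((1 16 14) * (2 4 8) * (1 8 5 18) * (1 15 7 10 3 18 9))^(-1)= (1 9 5 4 2 8 14 16)(3 10 7 15 18)= [0, 9, 8, 10, 2, 4, 6, 15, 14, 5, 7, 11, 12, 13, 16, 18, 1, 17, 3]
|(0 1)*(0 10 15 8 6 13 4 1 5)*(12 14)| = 14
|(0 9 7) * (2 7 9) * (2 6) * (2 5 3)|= 6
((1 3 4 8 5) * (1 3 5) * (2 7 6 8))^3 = (1 4 6 5 2 8 3 7) = [0, 4, 8, 7, 6, 2, 5, 1, 3]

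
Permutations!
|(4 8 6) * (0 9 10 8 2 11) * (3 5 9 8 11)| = 10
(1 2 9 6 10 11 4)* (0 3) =(0 3)(1 2 9 6 10 11 4) =[3, 2, 9, 0, 1, 5, 10, 7, 8, 6, 11, 4]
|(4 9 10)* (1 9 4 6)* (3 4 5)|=12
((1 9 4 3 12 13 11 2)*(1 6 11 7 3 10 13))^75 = (1 10 3 9 13 12 4 7) = [0, 10, 2, 9, 7, 5, 6, 1, 8, 13, 3, 11, 4, 12]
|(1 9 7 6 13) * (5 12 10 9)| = 8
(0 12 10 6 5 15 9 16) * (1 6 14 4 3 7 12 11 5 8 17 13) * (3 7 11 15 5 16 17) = (0 15 9 17 13 1 6 8 3 11 16)(4 7 12 10 14) = [15, 6, 2, 11, 7, 5, 8, 12, 3, 17, 14, 16, 10, 1, 4, 9, 0, 13]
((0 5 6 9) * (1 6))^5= (9)= [0, 1, 2, 3, 4, 5, 6, 7, 8, 9]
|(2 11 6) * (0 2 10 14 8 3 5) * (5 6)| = 20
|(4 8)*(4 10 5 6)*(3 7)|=10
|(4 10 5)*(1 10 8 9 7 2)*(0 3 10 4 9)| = 10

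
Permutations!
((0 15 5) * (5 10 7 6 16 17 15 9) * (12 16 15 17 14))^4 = [9, 1, 2, 3, 4, 0, 6, 7, 8, 5, 10, 11, 16, 13, 12, 15, 14, 17] = (17)(0 9 5)(12 16 14)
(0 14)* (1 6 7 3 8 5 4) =(0 14)(1 6 7 3 8 5 4) =[14, 6, 2, 8, 1, 4, 7, 3, 5, 9, 10, 11, 12, 13, 0]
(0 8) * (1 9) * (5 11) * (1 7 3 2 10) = (0 8)(1 9 7 3 2 10)(5 11) = [8, 9, 10, 2, 4, 11, 6, 3, 0, 7, 1, 5]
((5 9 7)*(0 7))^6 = [5, 1, 2, 3, 4, 0, 6, 9, 8, 7] = (0 5)(7 9)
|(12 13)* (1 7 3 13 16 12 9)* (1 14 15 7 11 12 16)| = 6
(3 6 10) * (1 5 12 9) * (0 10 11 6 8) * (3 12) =(0 10 12 9 1 5 3 8)(6 11) =[10, 5, 2, 8, 4, 3, 11, 7, 0, 1, 12, 6, 9]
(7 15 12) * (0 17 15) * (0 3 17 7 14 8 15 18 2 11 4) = (0 7 3 17 18 2 11 4)(8 15 12 14) = [7, 1, 11, 17, 0, 5, 6, 3, 15, 9, 10, 4, 14, 13, 8, 12, 16, 18, 2]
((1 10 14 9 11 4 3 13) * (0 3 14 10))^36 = (14) = [0, 1, 2, 3, 4, 5, 6, 7, 8, 9, 10, 11, 12, 13, 14]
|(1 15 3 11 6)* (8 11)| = |(1 15 3 8 11 6)| = 6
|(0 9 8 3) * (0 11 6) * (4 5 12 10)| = |(0 9 8 3 11 6)(4 5 12 10)| = 12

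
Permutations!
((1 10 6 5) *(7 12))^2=(12)(1 6)(5 10)=[0, 6, 2, 3, 4, 10, 1, 7, 8, 9, 5, 11, 12]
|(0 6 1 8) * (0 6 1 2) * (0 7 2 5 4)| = |(0 1 8 6 5 4)(2 7)| = 6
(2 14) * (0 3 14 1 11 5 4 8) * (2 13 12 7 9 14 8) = (0 3 8)(1 11 5 4 2)(7 9 14 13 12) = [3, 11, 1, 8, 2, 4, 6, 9, 0, 14, 10, 5, 7, 12, 13]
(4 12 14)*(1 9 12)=(1 9 12 14 4)=[0, 9, 2, 3, 1, 5, 6, 7, 8, 12, 10, 11, 14, 13, 4]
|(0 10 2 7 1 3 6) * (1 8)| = 8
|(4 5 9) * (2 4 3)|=5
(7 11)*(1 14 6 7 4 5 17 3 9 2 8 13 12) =(1 14 6 7 11 4 5 17 3 9 2 8 13 12) =[0, 14, 8, 9, 5, 17, 7, 11, 13, 2, 10, 4, 1, 12, 6, 15, 16, 3]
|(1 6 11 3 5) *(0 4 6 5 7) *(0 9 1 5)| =|(0 4 6 11 3 7 9 1)| =8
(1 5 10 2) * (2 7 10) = [0, 5, 1, 3, 4, 2, 6, 10, 8, 9, 7] = (1 5 2)(7 10)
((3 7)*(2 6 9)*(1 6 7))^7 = (1 6 9 2 7 3) = [0, 6, 7, 1, 4, 5, 9, 3, 8, 2]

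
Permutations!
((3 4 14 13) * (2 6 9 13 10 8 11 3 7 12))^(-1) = (2 12 7 13 9 6)(3 11 8 10 14 4) = [0, 1, 12, 11, 3, 5, 2, 13, 10, 6, 14, 8, 7, 9, 4]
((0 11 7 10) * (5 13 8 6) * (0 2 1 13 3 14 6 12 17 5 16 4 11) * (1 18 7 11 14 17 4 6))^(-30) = [0, 1, 7, 3, 4, 5, 6, 2, 8, 9, 18, 11, 12, 13, 14, 15, 16, 17, 10] = (2 7)(10 18)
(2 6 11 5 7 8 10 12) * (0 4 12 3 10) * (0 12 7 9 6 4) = (2 4 7 8 12)(3 10)(5 9 6 11) = [0, 1, 4, 10, 7, 9, 11, 8, 12, 6, 3, 5, 2]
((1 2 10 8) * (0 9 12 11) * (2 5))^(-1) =(0 11 12 9)(1 8 10 2 5) =[11, 8, 5, 3, 4, 1, 6, 7, 10, 0, 2, 12, 9]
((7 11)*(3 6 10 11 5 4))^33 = [0, 1, 2, 5, 7, 11, 4, 10, 8, 9, 3, 6] = (3 5 11 6 4 7 10)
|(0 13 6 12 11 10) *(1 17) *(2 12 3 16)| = |(0 13 6 3 16 2 12 11 10)(1 17)| = 18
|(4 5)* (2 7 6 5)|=|(2 7 6 5 4)|=5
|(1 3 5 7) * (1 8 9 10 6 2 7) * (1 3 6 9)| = |(1 6 2 7 8)(3 5)(9 10)| = 10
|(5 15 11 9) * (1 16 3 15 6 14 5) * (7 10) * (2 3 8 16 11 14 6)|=30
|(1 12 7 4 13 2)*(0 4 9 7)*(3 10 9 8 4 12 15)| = |(0 12)(1 15 3 10 9 7 8 4 13 2)| = 10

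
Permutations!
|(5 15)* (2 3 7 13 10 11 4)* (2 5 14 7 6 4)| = 11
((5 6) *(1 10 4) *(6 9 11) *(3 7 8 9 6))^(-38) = (1 10 4)(3 8 11 7 9) = [0, 10, 2, 8, 1, 5, 6, 9, 11, 3, 4, 7]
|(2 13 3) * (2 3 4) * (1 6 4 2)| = 6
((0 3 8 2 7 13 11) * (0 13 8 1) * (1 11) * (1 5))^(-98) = (0 5 11)(1 13 3)(2 7 8) = [5, 13, 7, 1, 4, 11, 6, 8, 2, 9, 10, 0, 12, 3]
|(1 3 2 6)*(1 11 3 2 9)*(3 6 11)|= 6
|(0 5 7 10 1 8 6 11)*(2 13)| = |(0 5 7 10 1 8 6 11)(2 13)| = 8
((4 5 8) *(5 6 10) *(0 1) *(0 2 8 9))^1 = (0 1 2 8 4 6 10 5 9) = [1, 2, 8, 3, 6, 9, 10, 7, 4, 0, 5]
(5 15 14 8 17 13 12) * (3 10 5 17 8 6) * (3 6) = (3 10 5 15 14)(12 17 13) = [0, 1, 2, 10, 4, 15, 6, 7, 8, 9, 5, 11, 17, 12, 3, 14, 16, 13]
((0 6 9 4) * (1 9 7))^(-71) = (0 6 7 1 9 4) = [6, 9, 2, 3, 0, 5, 7, 1, 8, 4]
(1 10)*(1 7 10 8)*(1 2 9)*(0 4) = (0 4)(1 8 2 9)(7 10) = [4, 8, 9, 3, 0, 5, 6, 10, 2, 1, 7]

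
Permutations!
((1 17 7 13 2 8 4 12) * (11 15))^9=[0, 17, 8, 3, 12, 5, 6, 13, 4, 9, 10, 15, 1, 2, 14, 11, 16, 7]=(1 17 7 13 2 8 4 12)(11 15)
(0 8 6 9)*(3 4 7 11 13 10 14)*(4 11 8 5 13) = (0 5 13 10 14 3 11 4 7 8 6 9) = [5, 1, 2, 11, 7, 13, 9, 8, 6, 0, 14, 4, 12, 10, 3]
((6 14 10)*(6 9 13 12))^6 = (14) = [0, 1, 2, 3, 4, 5, 6, 7, 8, 9, 10, 11, 12, 13, 14]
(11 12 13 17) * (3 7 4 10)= (3 7 4 10)(11 12 13 17)= [0, 1, 2, 7, 10, 5, 6, 4, 8, 9, 3, 12, 13, 17, 14, 15, 16, 11]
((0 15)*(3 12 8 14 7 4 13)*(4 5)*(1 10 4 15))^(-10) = (0 10 13 12 14 5)(1 4 3 8 7 15) = [10, 4, 2, 8, 3, 0, 6, 15, 7, 9, 13, 11, 14, 12, 5, 1]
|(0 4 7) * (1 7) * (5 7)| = |(0 4 1 5 7)| = 5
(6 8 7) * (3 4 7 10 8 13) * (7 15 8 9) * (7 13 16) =(3 4 15 8 10 9 13)(6 16 7) =[0, 1, 2, 4, 15, 5, 16, 6, 10, 13, 9, 11, 12, 3, 14, 8, 7]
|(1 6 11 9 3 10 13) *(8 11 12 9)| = |(1 6 12 9 3 10 13)(8 11)| = 14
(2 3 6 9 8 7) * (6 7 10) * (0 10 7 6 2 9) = (0 10 2 3 6)(7 9 8) = [10, 1, 3, 6, 4, 5, 0, 9, 7, 8, 2]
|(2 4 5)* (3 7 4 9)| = 6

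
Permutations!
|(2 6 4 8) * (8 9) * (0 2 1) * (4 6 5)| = 7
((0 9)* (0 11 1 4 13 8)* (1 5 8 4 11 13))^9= [9, 11, 2, 3, 1, 8, 6, 7, 0, 13, 10, 5, 12, 4]= (0 9 13 4 1 11 5 8)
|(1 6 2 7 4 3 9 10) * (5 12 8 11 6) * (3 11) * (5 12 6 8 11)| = 35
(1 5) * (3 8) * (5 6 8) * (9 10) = (1 6 8 3 5)(9 10) = [0, 6, 2, 5, 4, 1, 8, 7, 3, 10, 9]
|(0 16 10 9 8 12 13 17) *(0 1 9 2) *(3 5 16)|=6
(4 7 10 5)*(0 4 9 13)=(0 4 7 10 5 9 13)=[4, 1, 2, 3, 7, 9, 6, 10, 8, 13, 5, 11, 12, 0]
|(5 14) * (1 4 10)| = |(1 4 10)(5 14)| = 6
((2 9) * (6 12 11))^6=[0, 1, 2, 3, 4, 5, 6, 7, 8, 9, 10, 11, 12]=(12)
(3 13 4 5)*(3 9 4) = (3 13)(4 5 9) = [0, 1, 2, 13, 5, 9, 6, 7, 8, 4, 10, 11, 12, 3]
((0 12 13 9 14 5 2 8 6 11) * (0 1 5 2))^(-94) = (0 2 5 14 1 9 11 13 6 12 8) = [2, 9, 5, 3, 4, 14, 12, 7, 0, 11, 10, 13, 8, 6, 1]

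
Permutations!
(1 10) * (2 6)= (1 10)(2 6)= [0, 10, 6, 3, 4, 5, 2, 7, 8, 9, 1]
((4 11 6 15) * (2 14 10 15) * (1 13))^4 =(2 4 14 11 10 6 15) =[0, 1, 4, 3, 14, 5, 15, 7, 8, 9, 6, 10, 12, 13, 11, 2]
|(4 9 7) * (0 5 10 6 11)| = |(0 5 10 6 11)(4 9 7)| = 15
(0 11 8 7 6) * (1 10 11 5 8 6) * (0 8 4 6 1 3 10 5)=(1 5 4 6 8 7 3 10 11)=[0, 5, 2, 10, 6, 4, 8, 3, 7, 9, 11, 1]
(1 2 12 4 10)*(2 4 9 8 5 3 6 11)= [0, 4, 12, 6, 10, 3, 11, 7, 5, 8, 1, 2, 9]= (1 4 10)(2 12 9 8 5 3 6 11)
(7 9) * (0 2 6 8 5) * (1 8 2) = (0 1 8 5)(2 6)(7 9) = [1, 8, 6, 3, 4, 0, 2, 9, 5, 7]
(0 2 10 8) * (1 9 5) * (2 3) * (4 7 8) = (0 3 2 10 4 7 8)(1 9 5) = [3, 9, 10, 2, 7, 1, 6, 8, 0, 5, 4]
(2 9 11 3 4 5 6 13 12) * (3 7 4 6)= (2 9 11 7 4 5 3 6 13 12)= [0, 1, 9, 6, 5, 3, 13, 4, 8, 11, 10, 7, 2, 12]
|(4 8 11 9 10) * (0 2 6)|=15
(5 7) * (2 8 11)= (2 8 11)(5 7)= [0, 1, 8, 3, 4, 7, 6, 5, 11, 9, 10, 2]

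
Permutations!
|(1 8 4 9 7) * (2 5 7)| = 7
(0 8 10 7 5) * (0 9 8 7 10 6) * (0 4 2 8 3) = (10)(0 7 5 9 3)(2 8 6 4) = [7, 1, 8, 0, 2, 9, 4, 5, 6, 3, 10]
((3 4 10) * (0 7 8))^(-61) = [8, 1, 2, 10, 3, 5, 6, 0, 7, 9, 4] = (0 8 7)(3 10 4)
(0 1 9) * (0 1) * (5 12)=[0, 9, 2, 3, 4, 12, 6, 7, 8, 1, 10, 11, 5]=(1 9)(5 12)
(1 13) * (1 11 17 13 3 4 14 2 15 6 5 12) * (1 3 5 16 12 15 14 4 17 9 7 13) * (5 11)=(1 11 9 7 13 5 15 6 16 12 3 17)(2 14)=[0, 11, 14, 17, 4, 15, 16, 13, 8, 7, 10, 9, 3, 5, 2, 6, 12, 1]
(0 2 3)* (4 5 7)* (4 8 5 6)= (0 2 3)(4 6)(5 7 8)= [2, 1, 3, 0, 6, 7, 4, 8, 5]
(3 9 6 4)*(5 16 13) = (3 9 6 4)(5 16 13) = [0, 1, 2, 9, 3, 16, 4, 7, 8, 6, 10, 11, 12, 5, 14, 15, 13]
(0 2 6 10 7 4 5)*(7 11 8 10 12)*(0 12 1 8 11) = (0 2 6 1 8 10)(4 5 12 7) = [2, 8, 6, 3, 5, 12, 1, 4, 10, 9, 0, 11, 7]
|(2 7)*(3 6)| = |(2 7)(3 6)| = 2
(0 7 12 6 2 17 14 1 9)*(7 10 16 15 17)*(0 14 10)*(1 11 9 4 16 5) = (1 4 16 15 17 10 5)(2 7 12 6)(9 14 11) = [0, 4, 7, 3, 16, 1, 2, 12, 8, 14, 5, 9, 6, 13, 11, 17, 15, 10]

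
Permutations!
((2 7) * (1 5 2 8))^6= (1 5 2 7 8)= [0, 5, 7, 3, 4, 2, 6, 8, 1]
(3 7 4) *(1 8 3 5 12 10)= [0, 8, 2, 7, 5, 12, 6, 4, 3, 9, 1, 11, 10]= (1 8 3 7 4 5 12 10)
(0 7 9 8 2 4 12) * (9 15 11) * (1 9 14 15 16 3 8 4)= (0 7 16 3 8 2 1 9 4 12)(11 14 15)= [7, 9, 1, 8, 12, 5, 6, 16, 2, 4, 10, 14, 0, 13, 15, 11, 3]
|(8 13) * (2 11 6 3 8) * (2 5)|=|(2 11 6 3 8 13 5)|=7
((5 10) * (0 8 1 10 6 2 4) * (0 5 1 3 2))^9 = [3, 10, 5, 4, 6, 0, 8, 7, 2, 9, 1] = (0 3 4 6 8 2 5)(1 10)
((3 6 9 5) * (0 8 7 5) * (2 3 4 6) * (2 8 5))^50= [0, 1, 8, 7, 4, 5, 6, 3, 2, 9]= (9)(2 8)(3 7)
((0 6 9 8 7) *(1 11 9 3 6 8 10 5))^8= (0 7 8)(1 10 11 5 9)= [7, 10, 2, 3, 4, 9, 6, 8, 0, 1, 11, 5]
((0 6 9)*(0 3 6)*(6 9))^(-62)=(9)=[0, 1, 2, 3, 4, 5, 6, 7, 8, 9]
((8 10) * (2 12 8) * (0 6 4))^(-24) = (12) = [0, 1, 2, 3, 4, 5, 6, 7, 8, 9, 10, 11, 12]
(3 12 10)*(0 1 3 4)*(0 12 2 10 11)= (0 1 3 2 10 4 12 11)= [1, 3, 10, 2, 12, 5, 6, 7, 8, 9, 4, 0, 11]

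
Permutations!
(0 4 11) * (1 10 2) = [4, 10, 1, 3, 11, 5, 6, 7, 8, 9, 2, 0] = (0 4 11)(1 10 2)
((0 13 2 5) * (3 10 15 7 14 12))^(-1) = (0 5 2 13)(3 12 14 7 15 10) = [5, 1, 13, 12, 4, 2, 6, 15, 8, 9, 3, 11, 14, 0, 7, 10]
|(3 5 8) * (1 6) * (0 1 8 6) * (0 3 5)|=|(0 1 3)(5 6 8)|=3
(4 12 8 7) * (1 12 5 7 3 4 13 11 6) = (1 12 8 3 4 5 7 13 11 6) = [0, 12, 2, 4, 5, 7, 1, 13, 3, 9, 10, 6, 8, 11]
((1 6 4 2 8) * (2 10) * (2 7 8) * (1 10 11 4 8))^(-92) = (11)(1 10 6 7 8) = [0, 10, 2, 3, 4, 5, 7, 8, 1, 9, 6, 11]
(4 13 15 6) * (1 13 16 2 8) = (1 13 15 6 4 16 2 8) = [0, 13, 8, 3, 16, 5, 4, 7, 1, 9, 10, 11, 12, 15, 14, 6, 2]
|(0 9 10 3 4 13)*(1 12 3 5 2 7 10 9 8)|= 28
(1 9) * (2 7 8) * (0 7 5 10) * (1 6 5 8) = (0 7 1 9 6 5 10)(2 8) = [7, 9, 8, 3, 4, 10, 5, 1, 2, 6, 0]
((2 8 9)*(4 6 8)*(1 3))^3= (1 3)(2 8 4 9 6)= [0, 3, 8, 1, 9, 5, 2, 7, 4, 6]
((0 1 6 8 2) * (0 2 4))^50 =(8) =[0, 1, 2, 3, 4, 5, 6, 7, 8]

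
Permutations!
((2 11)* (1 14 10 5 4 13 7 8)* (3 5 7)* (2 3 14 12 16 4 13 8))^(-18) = (1 16 8 12 4)(2 10 13 3)(5 11 7 14) = [0, 16, 10, 2, 1, 11, 6, 14, 12, 9, 13, 7, 4, 3, 5, 15, 8]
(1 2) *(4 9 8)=[0, 2, 1, 3, 9, 5, 6, 7, 4, 8]=(1 2)(4 9 8)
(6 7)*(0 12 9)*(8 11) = (0 12 9)(6 7)(8 11) = [12, 1, 2, 3, 4, 5, 7, 6, 11, 0, 10, 8, 9]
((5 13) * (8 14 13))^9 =(5 8 14 13) =[0, 1, 2, 3, 4, 8, 6, 7, 14, 9, 10, 11, 12, 5, 13]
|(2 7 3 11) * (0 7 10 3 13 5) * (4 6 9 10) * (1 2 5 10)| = 35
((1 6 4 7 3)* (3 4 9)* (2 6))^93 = (1 9 2 3 6)(4 7) = [0, 9, 3, 6, 7, 5, 1, 4, 8, 2]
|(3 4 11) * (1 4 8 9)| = |(1 4 11 3 8 9)| = 6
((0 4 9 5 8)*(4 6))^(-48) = (9) = [0, 1, 2, 3, 4, 5, 6, 7, 8, 9]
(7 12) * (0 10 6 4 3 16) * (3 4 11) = (0 10 6 11 3 16)(7 12) = [10, 1, 2, 16, 4, 5, 11, 12, 8, 9, 6, 3, 7, 13, 14, 15, 0]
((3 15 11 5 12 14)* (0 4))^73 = (0 4)(3 15 11 5 12 14) = [4, 1, 2, 15, 0, 12, 6, 7, 8, 9, 10, 5, 14, 13, 3, 11]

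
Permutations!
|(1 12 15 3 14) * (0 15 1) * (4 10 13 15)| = 14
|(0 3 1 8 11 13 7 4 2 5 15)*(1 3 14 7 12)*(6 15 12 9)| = 14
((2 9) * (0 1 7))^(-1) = (0 7 1)(2 9) = [7, 0, 9, 3, 4, 5, 6, 1, 8, 2]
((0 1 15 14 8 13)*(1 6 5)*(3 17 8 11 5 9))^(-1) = [13, 5, 2, 9, 4, 11, 0, 7, 17, 6, 10, 14, 12, 8, 15, 1, 16, 3] = (0 13 8 17 3 9 6)(1 5 11 14 15)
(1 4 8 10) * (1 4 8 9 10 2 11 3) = (1 8 2 11 3)(4 9 10) = [0, 8, 11, 1, 9, 5, 6, 7, 2, 10, 4, 3]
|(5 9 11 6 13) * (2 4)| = |(2 4)(5 9 11 6 13)| = 10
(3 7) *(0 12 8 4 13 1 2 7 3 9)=(0 12 8 4 13 1 2 7 9)=[12, 2, 7, 3, 13, 5, 6, 9, 4, 0, 10, 11, 8, 1]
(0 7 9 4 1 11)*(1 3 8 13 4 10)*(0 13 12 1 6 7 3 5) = [3, 11, 2, 8, 5, 0, 7, 9, 12, 10, 6, 13, 1, 4] = (0 3 8 12 1 11 13 4 5)(6 7 9 10)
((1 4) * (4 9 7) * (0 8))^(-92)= (9)= [0, 1, 2, 3, 4, 5, 6, 7, 8, 9]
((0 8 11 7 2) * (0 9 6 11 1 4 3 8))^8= (2 11 9 7 6)= [0, 1, 11, 3, 4, 5, 2, 6, 8, 7, 10, 9]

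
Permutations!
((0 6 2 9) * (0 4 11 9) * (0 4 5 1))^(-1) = (0 1 5 9 11 4 2 6) = [1, 5, 6, 3, 2, 9, 0, 7, 8, 11, 10, 4]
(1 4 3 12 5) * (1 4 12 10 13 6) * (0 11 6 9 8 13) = (0 11 6 1 12 5 4 3 10)(8 13 9) = [11, 12, 2, 10, 3, 4, 1, 7, 13, 8, 0, 6, 5, 9]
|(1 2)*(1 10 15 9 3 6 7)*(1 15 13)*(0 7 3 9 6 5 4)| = |(0 7 15 6 3 5 4)(1 2 10 13)| = 28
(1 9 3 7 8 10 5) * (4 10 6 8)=(1 9 3 7 4 10 5)(6 8)=[0, 9, 2, 7, 10, 1, 8, 4, 6, 3, 5]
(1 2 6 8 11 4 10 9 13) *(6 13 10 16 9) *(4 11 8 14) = (1 2 13)(4 16 9 10 6 14) = [0, 2, 13, 3, 16, 5, 14, 7, 8, 10, 6, 11, 12, 1, 4, 15, 9]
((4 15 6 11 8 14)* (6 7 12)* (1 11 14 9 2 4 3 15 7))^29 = [0, 4, 14, 9, 3, 5, 11, 15, 12, 6, 10, 7, 1, 13, 8, 2] = (1 4 3 9 6 11 7 15 2 14 8 12)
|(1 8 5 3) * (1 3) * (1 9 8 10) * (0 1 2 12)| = 15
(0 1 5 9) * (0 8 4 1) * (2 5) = (1 2 5 9 8 4) = [0, 2, 5, 3, 1, 9, 6, 7, 4, 8]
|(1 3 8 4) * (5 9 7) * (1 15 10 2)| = |(1 3 8 4 15 10 2)(5 9 7)| = 21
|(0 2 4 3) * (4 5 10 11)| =7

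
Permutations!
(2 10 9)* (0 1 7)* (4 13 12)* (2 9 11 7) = (0 1 2 10 11 7)(4 13 12) = [1, 2, 10, 3, 13, 5, 6, 0, 8, 9, 11, 7, 4, 12]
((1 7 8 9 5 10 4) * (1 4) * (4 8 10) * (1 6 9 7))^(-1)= (4 5 9 6 10 7 8)= [0, 1, 2, 3, 5, 9, 10, 8, 4, 6, 7]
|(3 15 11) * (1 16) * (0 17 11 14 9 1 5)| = |(0 17 11 3 15 14 9 1 16 5)| = 10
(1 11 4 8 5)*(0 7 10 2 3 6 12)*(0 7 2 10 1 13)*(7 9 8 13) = (0 2 3 6 12 9 8 5 7 1 11 4 13) = [2, 11, 3, 6, 13, 7, 12, 1, 5, 8, 10, 4, 9, 0]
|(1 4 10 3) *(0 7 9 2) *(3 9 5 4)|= |(0 7 5 4 10 9 2)(1 3)|= 14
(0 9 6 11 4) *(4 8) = (0 9 6 11 8 4) = [9, 1, 2, 3, 0, 5, 11, 7, 4, 6, 10, 8]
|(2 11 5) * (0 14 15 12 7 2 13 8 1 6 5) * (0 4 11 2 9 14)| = 10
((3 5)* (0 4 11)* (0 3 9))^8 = (0 11 5)(3 9 4) = [11, 1, 2, 9, 3, 0, 6, 7, 8, 4, 10, 5]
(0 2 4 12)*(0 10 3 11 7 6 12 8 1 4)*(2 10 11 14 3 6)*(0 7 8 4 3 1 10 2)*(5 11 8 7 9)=[2, 3, 9, 14, 4, 11, 12, 0, 10, 5, 6, 7, 8, 13, 1]=(0 2 9 5 11 7)(1 3 14)(6 12 8 10)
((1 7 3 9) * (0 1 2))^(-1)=(0 2 9 3 7 1)=[2, 0, 9, 7, 4, 5, 6, 1, 8, 3]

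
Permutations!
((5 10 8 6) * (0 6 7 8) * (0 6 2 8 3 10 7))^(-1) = [8, 1, 0, 7, 4, 6, 10, 5, 2, 9, 3] = (0 8 2)(3 7 5 6 10)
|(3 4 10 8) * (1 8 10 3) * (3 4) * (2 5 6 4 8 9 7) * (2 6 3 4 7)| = |(10)(1 9 2 5 3 4 8)(6 7)| = 14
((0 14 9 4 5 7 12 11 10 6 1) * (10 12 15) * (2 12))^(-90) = [0, 1, 2, 3, 4, 5, 6, 7, 8, 9, 10, 11, 12, 13, 14, 15] = (15)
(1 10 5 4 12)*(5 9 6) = (1 10 9 6 5 4 12) = [0, 10, 2, 3, 12, 4, 5, 7, 8, 6, 9, 11, 1]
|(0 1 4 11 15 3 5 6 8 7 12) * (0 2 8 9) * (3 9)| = |(0 1 4 11 15 9)(2 8 7 12)(3 5 6)| = 12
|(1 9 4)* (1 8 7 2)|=|(1 9 4 8 7 2)|=6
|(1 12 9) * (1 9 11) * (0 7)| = |(0 7)(1 12 11)| = 6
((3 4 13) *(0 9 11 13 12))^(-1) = [12, 1, 2, 13, 3, 5, 6, 7, 8, 0, 10, 9, 4, 11] = (0 12 4 3 13 11 9)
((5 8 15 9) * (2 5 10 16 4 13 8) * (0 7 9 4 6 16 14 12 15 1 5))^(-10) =(16)(0 10 15 8 2 9 12 13 5 7 14 4 1) =[10, 0, 9, 3, 1, 7, 6, 14, 2, 12, 15, 11, 13, 5, 4, 8, 16]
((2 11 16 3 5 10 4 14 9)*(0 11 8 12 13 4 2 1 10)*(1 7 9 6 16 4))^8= [0, 2, 12, 3, 4, 5, 6, 7, 13, 9, 8, 11, 1, 10, 14, 15, 16]= (16)(1 2 12)(8 13 10)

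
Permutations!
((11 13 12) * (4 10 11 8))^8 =(4 11 12)(8 10 13) =[0, 1, 2, 3, 11, 5, 6, 7, 10, 9, 13, 12, 4, 8]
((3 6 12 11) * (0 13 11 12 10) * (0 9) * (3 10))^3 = (0 10 13 9 11)(3 6) = [10, 1, 2, 6, 4, 5, 3, 7, 8, 11, 13, 0, 12, 9]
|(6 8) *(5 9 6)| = |(5 9 6 8)| = 4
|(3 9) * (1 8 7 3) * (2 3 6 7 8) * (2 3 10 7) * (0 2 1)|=8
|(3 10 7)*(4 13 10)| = 5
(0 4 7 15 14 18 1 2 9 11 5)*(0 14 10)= (0 4 7 15 10)(1 2 9 11 5 14 18)= [4, 2, 9, 3, 7, 14, 6, 15, 8, 11, 0, 5, 12, 13, 18, 10, 16, 17, 1]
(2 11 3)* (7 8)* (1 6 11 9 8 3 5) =(1 6 11 5)(2 9 8 7 3) =[0, 6, 9, 2, 4, 1, 11, 3, 7, 8, 10, 5]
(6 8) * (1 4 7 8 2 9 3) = [0, 4, 9, 1, 7, 5, 2, 8, 6, 3] = (1 4 7 8 6 2 9 3)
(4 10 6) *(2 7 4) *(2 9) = [0, 1, 7, 3, 10, 5, 9, 4, 8, 2, 6] = (2 7 4 10 6 9)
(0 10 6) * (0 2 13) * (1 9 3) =[10, 9, 13, 1, 4, 5, 2, 7, 8, 3, 6, 11, 12, 0] =(0 10 6 2 13)(1 9 3)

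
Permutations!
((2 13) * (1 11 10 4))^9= (1 11 10 4)(2 13)= [0, 11, 13, 3, 1, 5, 6, 7, 8, 9, 4, 10, 12, 2]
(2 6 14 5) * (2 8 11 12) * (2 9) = (2 6 14 5 8 11 12 9) = [0, 1, 6, 3, 4, 8, 14, 7, 11, 2, 10, 12, 9, 13, 5]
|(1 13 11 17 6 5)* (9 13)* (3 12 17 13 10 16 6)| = |(1 9 10 16 6 5)(3 12 17)(11 13)| = 6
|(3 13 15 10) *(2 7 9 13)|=7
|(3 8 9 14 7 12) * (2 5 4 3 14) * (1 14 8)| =|(1 14 7 12 8 9 2 5 4 3)| =10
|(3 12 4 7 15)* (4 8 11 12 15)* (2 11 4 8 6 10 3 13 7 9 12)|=10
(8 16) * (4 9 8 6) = (4 9 8 16 6) = [0, 1, 2, 3, 9, 5, 4, 7, 16, 8, 10, 11, 12, 13, 14, 15, 6]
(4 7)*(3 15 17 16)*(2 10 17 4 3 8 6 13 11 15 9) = (2 10 17 16 8 6 13 11 15 4 7 3 9) = [0, 1, 10, 9, 7, 5, 13, 3, 6, 2, 17, 15, 12, 11, 14, 4, 8, 16]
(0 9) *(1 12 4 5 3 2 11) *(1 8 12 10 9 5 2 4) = (0 5 3 4 2 11 8 12 1 10 9) = [5, 10, 11, 4, 2, 3, 6, 7, 12, 0, 9, 8, 1]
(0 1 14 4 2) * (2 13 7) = [1, 14, 0, 3, 13, 5, 6, 2, 8, 9, 10, 11, 12, 7, 4] = (0 1 14 4 13 7 2)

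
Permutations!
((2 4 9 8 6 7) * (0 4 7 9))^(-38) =[0, 1, 2, 3, 4, 5, 9, 7, 6, 8] =(6 9 8)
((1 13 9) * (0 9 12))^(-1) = (0 12 13 1 9) = [12, 9, 2, 3, 4, 5, 6, 7, 8, 0, 10, 11, 13, 1]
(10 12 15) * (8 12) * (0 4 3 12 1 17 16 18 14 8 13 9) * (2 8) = (0 4 3 12 15 10 13 9)(1 17 16 18 14 2 8) = [4, 17, 8, 12, 3, 5, 6, 7, 1, 0, 13, 11, 15, 9, 2, 10, 18, 16, 14]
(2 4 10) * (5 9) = [0, 1, 4, 3, 10, 9, 6, 7, 8, 5, 2] = (2 4 10)(5 9)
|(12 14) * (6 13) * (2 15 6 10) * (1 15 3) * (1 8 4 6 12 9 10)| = 12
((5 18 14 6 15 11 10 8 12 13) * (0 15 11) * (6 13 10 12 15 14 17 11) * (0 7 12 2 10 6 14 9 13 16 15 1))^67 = (0 9 13 5 18 17 11 2 10 8 1)(6 14 16 15 7 12) = [9, 0, 10, 3, 4, 18, 14, 12, 1, 13, 8, 2, 6, 5, 16, 7, 15, 11, 17]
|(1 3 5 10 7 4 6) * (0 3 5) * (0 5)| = 8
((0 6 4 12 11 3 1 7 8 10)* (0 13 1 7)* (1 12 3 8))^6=[0, 1, 2, 3, 4, 5, 6, 7, 10, 9, 13, 8, 11, 12]=(8 10 13 12 11)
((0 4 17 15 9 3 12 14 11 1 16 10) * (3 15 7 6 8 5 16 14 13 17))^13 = (0 4 3 12 13 17 7 6 8 5 16 10)(1 14 11)(9 15) = [4, 14, 2, 12, 3, 16, 8, 6, 5, 15, 0, 1, 13, 17, 11, 9, 10, 7]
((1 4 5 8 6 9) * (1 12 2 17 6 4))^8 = (2 9 17 12 6)(4 8 5) = [0, 1, 9, 3, 8, 4, 2, 7, 5, 17, 10, 11, 6, 13, 14, 15, 16, 12]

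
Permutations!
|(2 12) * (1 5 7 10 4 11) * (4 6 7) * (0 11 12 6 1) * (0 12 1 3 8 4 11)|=|(1 5 11 12 2 6 7 10 3 8 4)|=11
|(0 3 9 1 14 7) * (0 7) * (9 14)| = |(0 3 14)(1 9)| = 6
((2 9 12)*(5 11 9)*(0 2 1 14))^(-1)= [14, 12, 0, 3, 4, 2, 6, 7, 8, 11, 10, 5, 9, 13, 1]= (0 14 1 12 9 11 5 2)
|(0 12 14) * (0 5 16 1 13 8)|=8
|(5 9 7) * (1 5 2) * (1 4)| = 6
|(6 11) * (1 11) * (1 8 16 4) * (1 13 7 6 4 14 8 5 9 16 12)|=12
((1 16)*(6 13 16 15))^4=[0, 16, 2, 3, 4, 5, 15, 7, 8, 9, 10, 11, 12, 6, 14, 1, 13]=(1 16 13 6 15)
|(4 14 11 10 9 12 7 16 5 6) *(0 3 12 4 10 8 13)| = |(0 3 12 7 16 5 6 10 9 4 14 11 8 13)| = 14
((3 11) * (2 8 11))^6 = (2 11)(3 8) = [0, 1, 11, 8, 4, 5, 6, 7, 3, 9, 10, 2]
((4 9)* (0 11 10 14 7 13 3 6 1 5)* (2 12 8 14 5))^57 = [11, 8, 14, 2, 9, 0, 12, 6, 13, 4, 5, 10, 7, 1, 3] = (0 11 10 5)(1 8 13)(2 14 3)(4 9)(6 12 7)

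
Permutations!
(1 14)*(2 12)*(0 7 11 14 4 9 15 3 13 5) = (0 7 11 14 1 4 9 15 3 13 5)(2 12) = [7, 4, 12, 13, 9, 0, 6, 11, 8, 15, 10, 14, 2, 5, 1, 3]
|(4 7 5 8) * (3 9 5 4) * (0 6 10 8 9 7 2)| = 8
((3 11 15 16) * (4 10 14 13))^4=(16)=[0, 1, 2, 3, 4, 5, 6, 7, 8, 9, 10, 11, 12, 13, 14, 15, 16]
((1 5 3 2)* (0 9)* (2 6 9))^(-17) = (0 3 2 6 1 9 5) = [3, 9, 6, 2, 4, 0, 1, 7, 8, 5]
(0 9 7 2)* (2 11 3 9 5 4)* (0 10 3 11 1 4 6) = (11)(0 5 6)(1 4 2 10 3 9 7) = [5, 4, 10, 9, 2, 6, 0, 1, 8, 7, 3, 11]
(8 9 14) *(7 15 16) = (7 15 16)(8 9 14) = [0, 1, 2, 3, 4, 5, 6, 15, 9, 14, 10, 11, 12, 13, 8, 16, 7]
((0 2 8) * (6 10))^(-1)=(0 8 2)(6 10)=[8, 1, 0, 3, 4, 5, 10, 7, 2, 9, 6]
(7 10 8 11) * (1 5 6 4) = (1 5 6 4)(7 10 8 11) = [0, 5, 2, 3, 1, 6, 4, 10, 11, 9, 8, 7]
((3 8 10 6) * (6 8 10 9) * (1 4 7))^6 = (3 10 8 9 6) = [0, 1, 2, 10, 4, 5, 3, 7, 9, 6, 8]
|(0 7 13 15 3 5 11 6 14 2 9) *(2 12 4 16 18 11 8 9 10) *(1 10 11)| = |(0 7 13 15 3 5 8 9)(1 10 2 11 6 14 12 4 16 18)| = 40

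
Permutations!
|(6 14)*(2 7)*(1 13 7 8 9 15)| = |(1 13 7 2 8 9 15)(6 14)| = 14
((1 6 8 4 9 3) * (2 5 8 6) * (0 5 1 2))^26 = (0 8 9 2)(1 5 4 3) = [8, 5, 0, 1, 3, 4, 6, 7, 9, 2]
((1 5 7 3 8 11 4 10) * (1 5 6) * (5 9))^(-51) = (1 6)(3 9 11 7 10 8 5 4) = [0, 6, 2, 9, 3, 4, 1, 10, 5, 11, 8, 7]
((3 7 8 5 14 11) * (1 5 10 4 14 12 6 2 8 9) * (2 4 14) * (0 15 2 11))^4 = (0 10 2)(1 4 9 6 7 12 3 5 11)(8 15 14) = [10, 4, 0, 5, 9, 11, 7, 12, 15, 6, 2, 1, 3, 13, 8, 14]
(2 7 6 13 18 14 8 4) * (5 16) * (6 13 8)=(2 7 13 18 14 6 8 4)(5 16)=[0, 1, 7, 3, 2, 16, 8, 13, 4, 9, 10, 11, 12, 18, 6, 15, 5, 17, 14]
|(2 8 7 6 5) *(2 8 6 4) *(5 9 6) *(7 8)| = 4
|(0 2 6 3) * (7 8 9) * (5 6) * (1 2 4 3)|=|(0 4 3)(1 2 5 6)(7 8 9)|=12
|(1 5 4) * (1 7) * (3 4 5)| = |(1 3 4 7)| = 4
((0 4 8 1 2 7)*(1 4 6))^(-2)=[2, 0, 6, 3, 4, 5, 7, 1, 8]=(8)(0 2 6 7 1)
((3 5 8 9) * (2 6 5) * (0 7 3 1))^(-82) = (0 1 9 8 5 6 2 3 7) = [1, 9, 3, 7, 4, 6, 2, 0, 5, 8]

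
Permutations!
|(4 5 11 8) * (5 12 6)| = |(4 12 6 5 11 8)| = 6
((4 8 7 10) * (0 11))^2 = (11)(4 7)(8 10) = [0, 1, 2, 3, 7, 5, 6, 4, 10, 9, 8, 11]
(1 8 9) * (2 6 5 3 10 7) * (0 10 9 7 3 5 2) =[10, 8, 6, 9, 4, 5, 2, 0, 7, 1, 3] =(0 10 3 9 1 8 7)(2 6)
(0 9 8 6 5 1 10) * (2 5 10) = (0 9 8 6 10)(1 2 5) = [9, 2, 5, 3, 4, 1, 10, 7, 6, 8, 0]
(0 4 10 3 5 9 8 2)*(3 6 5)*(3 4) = (0 3 4 10 6 5 9 8 2) = [3, 1, 0, 4, 10, 9, 5, 7, 2, 8, 6]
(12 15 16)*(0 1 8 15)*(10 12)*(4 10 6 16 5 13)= [1, 8, 2, 3, 10, 13, 16, 7, 15, 9, 12, 11, 0, 4, 14, 5, 6]= (0 1 8 15 5 13 4 10 12)(6 16)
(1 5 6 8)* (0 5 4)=(0 5 6 8 1 4)=[5, 4, 2, 3, 0, 6, 8, 7, 1]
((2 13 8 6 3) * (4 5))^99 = (2 3 6 8 13)(4 5) = [0, 1, 3, 6, 5, 4, 8, 7, 13, 9, 10, 11, 12, 2]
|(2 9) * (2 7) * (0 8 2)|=5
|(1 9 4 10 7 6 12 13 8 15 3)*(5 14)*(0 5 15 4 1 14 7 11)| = |(0 5 7 6 12 13 8 4 10 11)(1 9)(3 14 15)| = 30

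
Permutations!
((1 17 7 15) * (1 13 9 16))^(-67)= (1 15 16 7 9 17 13)= [0, 15, 2, 3, 4, 5, 6, 9, 8, 17, 10, 11, 12, 1, 14, 16, 7, 13]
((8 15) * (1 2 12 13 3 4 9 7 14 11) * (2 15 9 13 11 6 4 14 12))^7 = [0, 1, 2, 6, 3, 5, 13, 7, 8, 9, 10, 11, 12, 14, 4, 15] = (15)(3 6 13 14 4)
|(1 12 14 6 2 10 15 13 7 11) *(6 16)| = 11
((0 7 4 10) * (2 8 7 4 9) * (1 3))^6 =(10)(2 7)(8 9) =[0, 1, 7, 3, 4, 5, 6, 2, 9, 8, 10]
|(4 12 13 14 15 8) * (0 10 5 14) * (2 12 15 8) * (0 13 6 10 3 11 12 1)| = 13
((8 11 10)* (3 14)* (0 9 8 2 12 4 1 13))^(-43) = (0 4 10 9 1 2 8 13 12 11)(3 14) = [4, 2, 8, 14, 10, 5, 6, 7, 13, 1, 9, 0, 11, 12, 3]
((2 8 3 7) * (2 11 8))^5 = (3 7 11 8) = [0, 1, 2, 7, 4, 5, 6, 11, 3, 9, 10, 8]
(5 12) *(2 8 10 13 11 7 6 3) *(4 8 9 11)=(2 9 11 7 6 3)(4 8 10 13)(5 12)=[0, 1, 9, 2, 8, 12, 3, 6, 10, 11, 13, 7, 5, 4]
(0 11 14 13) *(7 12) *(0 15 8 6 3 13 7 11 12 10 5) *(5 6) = (0 12 11 14 7 10 6 3 13 15 8 5) = [12, 1, 2, 13, 4, 0, 3, 10, 5, 9, 6, 14, 11, 15, 7, 8]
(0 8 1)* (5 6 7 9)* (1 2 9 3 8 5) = [5, 0, 9, 8, 4, 6, 7, 3, 2, 1] = (0 5 6 7 3 8 2 9 1)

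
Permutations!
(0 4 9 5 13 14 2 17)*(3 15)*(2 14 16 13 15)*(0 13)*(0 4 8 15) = (0 8 15 3 2 17 13 16 4 9 5) = [8, 1, 17, 2, 9, 0, 6, 7, 15, 5, 10, 11, 12, 16, 14, 3, 4, 13]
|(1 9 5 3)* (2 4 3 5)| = 5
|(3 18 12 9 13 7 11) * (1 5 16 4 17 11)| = 12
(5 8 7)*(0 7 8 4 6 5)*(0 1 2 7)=(8)(1 2 7)(4 6 5)=[0, 2, 7, 3, 6, 4, 5, 1, 8]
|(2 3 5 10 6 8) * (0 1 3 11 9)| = 10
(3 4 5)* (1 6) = (1 6)(3 4 5) = [0, 6, 2, 4, 5, 3, 1]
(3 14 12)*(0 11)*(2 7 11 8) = (0 8 2 7 11)(3 14 12) = [8, 1, 7, 14, 4, 5, 6, 11, 2, 9, 10, 0, 3, 13, 12]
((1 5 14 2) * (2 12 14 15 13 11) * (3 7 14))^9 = [0, 13, 15, 7, 4, 11, 6, 14, 8, 9, 10, 5, 3, 1, 12, 2] = (1 13)(2 15)(3 7 14 12)(5 11)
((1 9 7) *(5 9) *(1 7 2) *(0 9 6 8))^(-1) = (0 8 6 5 1 2 9) = [8, 2, 9, 3, 4, 1, 5, 7, 6, 0]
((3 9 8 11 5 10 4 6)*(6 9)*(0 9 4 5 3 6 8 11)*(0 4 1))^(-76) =[9, 0, 2, 8, 1, 5, 6, 7, 4, 11, 10, 3] =(0 9 11 3 8 4 1)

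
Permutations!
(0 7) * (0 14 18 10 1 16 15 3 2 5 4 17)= [7, 16, 5, 2, 17, 4, 6, 14, 8, 9, 1, 11, 12, 13, 18, 3, 15, 0, 10]= (0 7 14 18 10 1 16 15 3 2 5 4 17)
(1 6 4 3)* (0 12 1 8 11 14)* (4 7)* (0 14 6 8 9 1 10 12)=[0, 8, 2, 9, 3, 5, 7, 4, 11, 1, 12, 6, 10, 13, 14]=(14)(1 8 11 6 7 4 3 9)(10 12)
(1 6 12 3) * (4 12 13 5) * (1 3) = (1 6 13 5 4 12) = [0, 6, 2, 3, 12, 4, 13, 7, 8, 9, 10, 11, 1, 5]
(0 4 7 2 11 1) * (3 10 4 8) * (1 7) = (0 8 3 10 4 1)(2 11 7) = [8, 0, 11, 10, 1, 5, 6, 2, 3, 9, 4, 7]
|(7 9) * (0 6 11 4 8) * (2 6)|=|(0 2 6 11 4 8)(7 9)|=6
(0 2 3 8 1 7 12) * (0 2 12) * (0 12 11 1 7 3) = (0 11 1 3 8 7 12 2) = [11, 3, 0, 8, 4, 5, 6, 12, 7, 9, 10, 1, 2]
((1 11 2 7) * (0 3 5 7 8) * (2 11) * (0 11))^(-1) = (0 11 8 2 1 7 5 3) = [11, 7, 1, 0, 4, 3, 6, 5, 2, 9, 10, 8]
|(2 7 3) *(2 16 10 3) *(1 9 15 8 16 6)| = 8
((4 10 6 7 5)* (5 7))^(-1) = (4 5 6 10) = [0, 1, 2, 3, 5, 6, 10, 7, 8, 9, 4]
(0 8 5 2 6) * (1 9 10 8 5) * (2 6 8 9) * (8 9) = (0 5 6)(1 2 9 10 8) = [5, 2, 9, 3, 4, 6, 0, 7, 1, 10, 8]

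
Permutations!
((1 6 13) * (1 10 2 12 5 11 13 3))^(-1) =[0, 3, 10, 6, 4, 12, 1, 7, 8, 9, 13, 5, 2, 11] =(1 3 6)(2 10 13 11 5 12)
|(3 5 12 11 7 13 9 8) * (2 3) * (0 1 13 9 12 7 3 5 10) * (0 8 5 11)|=|(0 1 13 12)(2 11 3 10 8)(5 7 9)|=60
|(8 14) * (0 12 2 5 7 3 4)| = 14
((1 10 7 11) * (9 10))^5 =[0, 1, 2, 3, 4, 5, 6, 7, 8, 9, 10, 11] =(11)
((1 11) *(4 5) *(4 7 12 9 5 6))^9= (1 11)(4 6)(5 7 12 9)= [0, 11, 2, 3, 6, 7, 4, 12, 8, 5, 10, 1, 9]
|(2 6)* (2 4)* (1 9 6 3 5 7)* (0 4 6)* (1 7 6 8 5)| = 6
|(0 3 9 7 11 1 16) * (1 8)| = 8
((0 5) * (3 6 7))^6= (7)= [0, 1, 2, 3, 4, 5, 6, 7]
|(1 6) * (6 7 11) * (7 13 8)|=|(1 13 8 7 11 6)|=6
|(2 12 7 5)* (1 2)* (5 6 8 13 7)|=|(1 2 12 5)(6 8 13 7)|=4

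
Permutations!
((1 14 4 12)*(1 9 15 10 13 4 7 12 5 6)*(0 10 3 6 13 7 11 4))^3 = [12, 4, 2, 14, 0, 10, 11, 15, 8, 6, 9, 13, 3, 7, 5, 1] = (0 12 3 14 5 10 9 6 11 13 7 15 1 4)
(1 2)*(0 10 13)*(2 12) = (0 10 13)(1 12 2) = [10, 12, 1, 3, 4, 5, 6, 7, 8, 9, 13, 11, 2, 0]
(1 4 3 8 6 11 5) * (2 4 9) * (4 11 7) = (1 9 2 11 5)(3 8 6 7 4) = [0, 9, 11, 8, 3, 1, 7, 4, 6, 2, 10, 5]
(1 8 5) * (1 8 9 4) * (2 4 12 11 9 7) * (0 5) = [5, 7, 4, 3, 1, 8, 6, 2, 0, 12, 10, 9, 11] = (0 5 8)(1 7 2 4)(9 12 11)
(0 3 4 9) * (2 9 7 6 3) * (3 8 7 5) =(0 2 9)(3 4 5)(6 8 7) =[2, 1, 9, 4, 5, 3, 8, 6, 7, 0]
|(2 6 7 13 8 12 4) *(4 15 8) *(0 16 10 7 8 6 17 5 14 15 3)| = 15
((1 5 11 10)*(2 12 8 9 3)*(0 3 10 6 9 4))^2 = (0 2 8)(1 11 9)(3 12 4)(5 6 10) = [2, 11, 8, 12, 3, 6, 10, 7, 0, 1, 5, 9, 4]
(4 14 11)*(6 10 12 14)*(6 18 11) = [0, 1, 2, 3, 18, 5, 10, 7, 8, 9, 12, 4, 14, 13, 6, 15, 16, 17, 11] = (4 18 11)(6 10 12 14)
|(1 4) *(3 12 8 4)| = 5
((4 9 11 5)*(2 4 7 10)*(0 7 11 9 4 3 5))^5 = [5, 1, 7, 10, 4, 2, 6, 11, 8, 9, 0, 3] = (0 5 2 7 11 3 10)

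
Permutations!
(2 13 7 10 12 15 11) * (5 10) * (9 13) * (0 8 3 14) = [8, 1, 9, 14, 4, 10, 6, 5, 3, 13, 12, 2, 15, 7, 0, 11] = (0 8 3 14)(2 9 13 7 5 10 12 15 11)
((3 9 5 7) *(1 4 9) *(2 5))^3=[0, 2, 3, 9, 5, 1, 6, 4, 8, 7]=(1 2 3 9 7 4 5)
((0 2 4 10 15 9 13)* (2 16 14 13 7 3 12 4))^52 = [0, 1, 2, 10, 9, 5, 6, 4, 8, 12, 7, 11, 15, 13, 14, 3, 16] = (16)(3 10 7 4 9 12 15)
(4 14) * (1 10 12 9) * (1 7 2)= (1 10 12 9 7 2)(4 14)= [0, 10, 1, 3, 14, 5, 6, 2, 8, 7, 12, 11, 9, 13, 4]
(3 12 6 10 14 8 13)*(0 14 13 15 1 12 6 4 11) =(0 14 8 15 1 12 4 11)(3 6 10 13) =[14, 12, 2, 6, 11, 5, 10, 7, 15, 9, 13, 0, 4, 3, 8, 1]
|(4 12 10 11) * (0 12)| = 5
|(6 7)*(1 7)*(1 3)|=4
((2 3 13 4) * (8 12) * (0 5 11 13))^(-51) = (0 2 13 5 3 4 11)(8 12) = [2, 1, 13, 4, 11, 3, 6, 7, 12, 9, 10, 0, 8, 5]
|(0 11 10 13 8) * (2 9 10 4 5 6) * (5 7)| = |(0 11 4 7 5 6 2 9 10 13 8)| = 11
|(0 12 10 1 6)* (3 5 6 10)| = 10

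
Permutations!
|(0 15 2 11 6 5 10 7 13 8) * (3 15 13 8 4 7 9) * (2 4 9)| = 40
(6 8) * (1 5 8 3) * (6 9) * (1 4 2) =(1 5 8 9 6 3 4 2) =[0, 5, 1, 4, 2, 8, 3, 7, 9, 6]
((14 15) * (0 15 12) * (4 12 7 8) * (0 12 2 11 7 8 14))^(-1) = (0 15)(2 4 8 14 7 11) = [15, 1, 4, 3, 8, 5, 6, 11, 14, 9, 10, 2, 12, 13, 7, 0]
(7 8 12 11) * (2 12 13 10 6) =(2 12 11 7 8 13 10 6) =[0, 1, 12, 3, 4, 5, 2, 8, 13, 9, 6, 7, 11, 10]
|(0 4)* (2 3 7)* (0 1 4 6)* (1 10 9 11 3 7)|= |(0 6)(1 4 10 9 11 3)(2 7)|= 6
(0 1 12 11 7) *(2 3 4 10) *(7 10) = (0 1 12 11 10 2 3 4 7) = [1, 12, 3, 4, 7, 5, 6, 0, 8, 9, 2, 10, 11]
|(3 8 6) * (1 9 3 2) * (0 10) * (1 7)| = 14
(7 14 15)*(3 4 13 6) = (3 4 13 6)(7 14 15) = [0, 1, 2, 4, 13, 5, 3, 14, 8, 9, 10, 11, 12, 6, 15, 7]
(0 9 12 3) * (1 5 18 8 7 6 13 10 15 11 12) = (0 9 1 5 18 8 7 6 13 10 15 11 12 3) = [9, 5, 2, 0, 4, 18, 13, 6, 7, 1, 15, 12, 3, 10, 14, 11, 16, 17, 8]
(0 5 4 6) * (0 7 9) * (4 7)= [5, 1, 2, 3, 6, 7, 4, 9, 8, 0]= (0 5 7 9)(4 6)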